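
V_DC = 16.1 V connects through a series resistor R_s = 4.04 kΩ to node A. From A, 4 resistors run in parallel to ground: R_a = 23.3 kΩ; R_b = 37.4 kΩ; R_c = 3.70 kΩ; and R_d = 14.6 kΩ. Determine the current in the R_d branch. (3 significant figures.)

I ≈ 0.416 mA

Equivalent of the parallel group: R_p = 2.448 kΩ.
V_A by voltage divider: V_A = 16.1 × 2.448/(4.04 + 2.448) = 6.075 V.
Branch current I = V_A/R_d = 6.075/14.6 = 0.4161 mA.
(Check via current divider: I_total = 2.481 mA; share G_k/ΣG = 0.1677 → same result.)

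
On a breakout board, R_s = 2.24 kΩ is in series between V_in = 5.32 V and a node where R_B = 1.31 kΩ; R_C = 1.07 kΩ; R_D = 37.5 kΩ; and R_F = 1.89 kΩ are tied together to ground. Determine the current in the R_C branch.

I ≈ 0.822 mA

Equivalent of the parallel group: R_p = 0.4437 kΩ.
Node voltage V_A = V_in · R_p/(R_s + R_p) = 5.32 × 0.1653 = 0.8796 V.
I(R_C) = V_A / R_C = 0.8796/1.07 = 0.8220 mA.
(Check via current divider: I_total = 1.982 mA; share G_k/ΣG = 0.4147 → same result.)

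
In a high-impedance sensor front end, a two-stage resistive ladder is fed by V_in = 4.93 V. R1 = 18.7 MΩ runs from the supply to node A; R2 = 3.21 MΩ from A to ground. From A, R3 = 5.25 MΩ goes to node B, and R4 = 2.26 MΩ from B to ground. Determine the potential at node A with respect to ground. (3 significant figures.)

The second stage (R3 + R4 = 7.510 MΩ) loads node A in parallel with R2.
R2 ‖ (R3+R4) = 2.249 MΩ.
So V_A = 4.93 × 0.1073 = 0.5292 V.

V_A ≈ 0.529 V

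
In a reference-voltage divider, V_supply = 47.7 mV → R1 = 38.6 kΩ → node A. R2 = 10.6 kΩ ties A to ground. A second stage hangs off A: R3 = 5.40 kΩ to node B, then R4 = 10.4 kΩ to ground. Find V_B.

Node A sees R2 in parallel with the series input of stage 2, R3 + R4 = 15.80 kΩ.
R2 ‖ (R3+R4) = 6.344 kΩ.
V_A = 47.7 × 6.344/(38.6 + 6.344) = 6.733 mV.
Stage 2 is unloaded, so V_B = V_A · R4/(R3+R4) = 6.733 × 10.4/15.80 = 4.432 mV.

V_B ≈ 4.43 mV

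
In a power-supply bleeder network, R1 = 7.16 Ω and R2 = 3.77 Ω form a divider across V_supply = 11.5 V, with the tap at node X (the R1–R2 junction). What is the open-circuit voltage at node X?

V_th is the unloaded tap voltage: V_supply · R2/(R1+R2) = 11.5 × 0.3449 = 3.967 V.

V_th ≈ 3.97 V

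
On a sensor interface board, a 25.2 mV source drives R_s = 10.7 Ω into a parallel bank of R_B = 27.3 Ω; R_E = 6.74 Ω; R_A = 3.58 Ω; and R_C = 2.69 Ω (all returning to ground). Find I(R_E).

I ≈ 0.376 mA

Equivalent of the parallel group: R_p = 1.196 Ω.
V_A = 25.2 × 1.196/11.90 = 2.534 mV.
Branch current I = V_A/R_E = 2.534/6.74 = 0.3759 mA.
(Check via current divider: I_total = 2.118 mA; share G_k/ΣG = 0.1775 → same result.)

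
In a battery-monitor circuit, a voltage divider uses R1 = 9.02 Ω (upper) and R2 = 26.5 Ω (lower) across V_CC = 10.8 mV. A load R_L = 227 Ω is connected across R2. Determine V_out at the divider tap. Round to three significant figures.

V_out ≈ 7.83 mV

The load sits in parallel with R2, giving an effective lower resistance R2' = R2·R_L/(R2+R_L) = 23.73 Ω.
Now apply the divider: V_out = 10.8 × 0.7246 = 7.825 mV.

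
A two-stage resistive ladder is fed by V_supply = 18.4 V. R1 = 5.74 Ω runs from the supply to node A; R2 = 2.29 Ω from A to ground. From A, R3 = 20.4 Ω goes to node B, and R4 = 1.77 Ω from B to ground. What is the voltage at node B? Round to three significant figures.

The second stage (R3 + R4 = 22.17 Ω) loads node A in parallel with R2.
R2 ‖ (R3+R4) = 2.076 Ω.
V_A = 18.4 × 2.076/(5.74 + 2.076) = 4.887 V.
V_B = V_A × 0.07984 = 0.3901 V.

V_B ≈ 0.390 V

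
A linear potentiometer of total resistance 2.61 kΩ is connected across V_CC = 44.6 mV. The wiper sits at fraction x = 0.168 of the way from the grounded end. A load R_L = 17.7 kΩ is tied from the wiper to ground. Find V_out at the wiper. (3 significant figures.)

Lower segment x·R_p = 0.4385 kΩ; upper segment (1−x)·R_p = 2.172 kΩ.
R_L loads the lower segment: effective lower R = 0.4279 kΩ.
Loaded-divider output: V_out = 44.6 × 0.1646 = 7.341 mV.

V_out ≈ 7.34 mV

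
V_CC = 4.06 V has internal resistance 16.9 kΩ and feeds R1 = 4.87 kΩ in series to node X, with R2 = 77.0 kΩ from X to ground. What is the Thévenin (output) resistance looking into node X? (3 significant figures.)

R_th ≈ 17.0 kΩ

R1' = 16.9 + 4.87 = 21.77 kΩ (source resistance + R1).
Zeroing V_CC shorts the top of R1' to ground, so R_th = R1' ‖ R2 = 16.97 kΩ.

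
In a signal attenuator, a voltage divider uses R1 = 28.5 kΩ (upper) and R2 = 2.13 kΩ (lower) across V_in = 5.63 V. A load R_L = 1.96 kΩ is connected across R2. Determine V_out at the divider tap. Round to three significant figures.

R2 ‖ R_L = (2.13 × 1.96)/(2.13 + 1.96) = 1.021 kΩ.
Voltage divider with the loaded lower leg: V_out = 5.63 × 1.021/(28.5 + 1.021) = 5.63 × 0.03458 = 0.1947 V.

V_out ≈ 0.195 V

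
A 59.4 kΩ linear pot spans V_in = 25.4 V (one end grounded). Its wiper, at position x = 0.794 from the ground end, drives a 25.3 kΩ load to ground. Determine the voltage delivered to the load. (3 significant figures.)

Lower segment x·R_p = 47.16 kΩ; upper segment (1−x)·R_p = 12.24 kΩ.
Lower segment in parallel with the load: 47.16 ‖ 25.3 = 16.47 kΩ.
Then V_out = V_in · 16.47/(12.24 + 16.47) = 14.57 V.
(Unloaded: V_out = x·V_in = 20.2 V.)

V_out ≈ 14.6 V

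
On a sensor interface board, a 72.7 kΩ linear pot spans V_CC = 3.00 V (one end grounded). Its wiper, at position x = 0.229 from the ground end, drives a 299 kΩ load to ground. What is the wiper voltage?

Split the track: R_lower = x·R_p = 16.65 kΩ, R_upper = (1−x)·R_p = 56.05 kΩ.
R_L loads the lower segment: effective lower R = 15.77 kΩ.
Then V_out = V_CC · 15.77/(56.05 + 15.77) = 0.6587 V.
(Unloaded: V_out = x·V_CC = 0.687 V.)

V_out ≈ 0.659 V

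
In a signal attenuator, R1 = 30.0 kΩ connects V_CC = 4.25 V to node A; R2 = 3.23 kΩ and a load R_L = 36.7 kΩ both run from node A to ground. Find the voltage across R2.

The load sits in parallel with R2, giving an effective lower resistance R2' = R2·R_L/(R2+R_L) = 2.969 kΩ.
Then V_out = V_CC · R2'/(R1 + R2') = 4.25 × 2.969/32.97 = 0.3827 V.
(Unloaded it would be 0.413 V; the load pulls it down.)

V_out ≈ 0.383 V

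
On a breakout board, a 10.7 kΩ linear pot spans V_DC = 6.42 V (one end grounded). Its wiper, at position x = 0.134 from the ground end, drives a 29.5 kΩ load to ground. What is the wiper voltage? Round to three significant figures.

V_out ≈ 0.826 V

Lower segment x·R_p = 1.434 kΩ; upper segment (1−x)·R_p = 9.266 kΩ.
R_L loads the lower segment: effective lower R = 1.367 kΩ.
V_out = 6.42 × 1.367/(9.266 + 1.367) = 0.8255 V.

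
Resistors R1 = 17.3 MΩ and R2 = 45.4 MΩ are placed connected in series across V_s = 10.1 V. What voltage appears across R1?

ΣR = 17.3 + 45.4 = 62.70 MΩ.
V = V_s · R/ΣR = 10.1 × 0.2759 = 2.787 V.

V ≈ 2.79 V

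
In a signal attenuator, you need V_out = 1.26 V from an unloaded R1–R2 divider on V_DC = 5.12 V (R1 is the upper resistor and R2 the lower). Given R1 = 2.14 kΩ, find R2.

R2 ≈ 0.699 kΩ

V_out/V_DC = R2/(R1+R2) = 0.2461.
Rearranging, R2 = R1·k/(1−k) = 2.14 × 0.3264 = 0.6985 kΩ.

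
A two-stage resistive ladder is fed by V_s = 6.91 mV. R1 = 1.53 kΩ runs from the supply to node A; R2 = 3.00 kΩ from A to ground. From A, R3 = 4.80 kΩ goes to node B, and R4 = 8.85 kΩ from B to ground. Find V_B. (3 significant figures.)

Looking into the second stage from A: R3 + R4 = 13.65 kΩ appears in parallel with R2.
R2 ‖ (R3+R4) = 2.459 kΩ.
First divider: V_A = V_s · 2.459/(1.53 + 2.459) = 4.260 mV.
V_B = V_A × 0.6484 = 2.762 mV.

V_B ≈ 2.76 mV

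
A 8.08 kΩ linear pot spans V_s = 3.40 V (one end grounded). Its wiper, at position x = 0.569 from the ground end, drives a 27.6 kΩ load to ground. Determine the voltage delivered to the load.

V_out ≈ 1.81 V

Split the track: R_lower = x·R_p = 4.598 kΩ, R_upper = (1−x)·R_p = 3.482 kΩ.
Lower segment in parallel with the load: 4.598 ‖ 27.6 = 3.941 kΩ.
Loaded-divider output: V_out = 3.40 × 0.5309 = 1.805 V.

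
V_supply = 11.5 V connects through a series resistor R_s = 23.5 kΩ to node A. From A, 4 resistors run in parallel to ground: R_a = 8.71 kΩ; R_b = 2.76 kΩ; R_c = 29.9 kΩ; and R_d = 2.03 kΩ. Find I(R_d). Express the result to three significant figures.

Parallel bank: R_p = 1/(1/8.71 + 1/2.76 + 1/29.9 + 1/2.03) = 0.9968 kΩ.
V_A by voltage divider: V_A = 11.5 × 0.9968/(23.5 + 0.9968) = 0.4680 V.
I(R_d) = V_A / R_d = 0.4680/2.03 = 0.2305 mA.

I ≈ 0.231 mA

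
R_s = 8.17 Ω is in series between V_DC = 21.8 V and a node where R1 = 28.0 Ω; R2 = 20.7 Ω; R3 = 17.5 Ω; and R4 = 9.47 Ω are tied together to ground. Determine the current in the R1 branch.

Parallel bank: R_p = 1/(1/28.0 + 1/20.7 + 1/17.5 + 1/9.47) = 4.052 Ω.
V_A by voltage divider: V_A = 21.8 × 4.052/(8.17 + 4.052) = 7.228 V.
Branch current I = V_A/R1 = 7.228/28.0 = 0.2581 A.

I ≈ 0.258 A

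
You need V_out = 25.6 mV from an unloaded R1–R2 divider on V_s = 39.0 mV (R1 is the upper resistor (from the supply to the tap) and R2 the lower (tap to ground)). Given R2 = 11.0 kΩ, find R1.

The divider ratio is R2/(R1+R2) = 25.6/39.0 = 0.6564.
R1 = R2·(1/k − 1) = 11.0 × 0.5234 = 5.758 kΩ.

R1 ≈ 5.76 kΩ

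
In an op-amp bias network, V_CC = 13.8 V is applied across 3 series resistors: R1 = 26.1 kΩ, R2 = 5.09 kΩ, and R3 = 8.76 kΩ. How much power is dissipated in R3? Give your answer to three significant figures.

Series current I = V_CC/ΣR = 13.8/39.95 = 0.3454 mA.
V(R3) = I·R = 3.026 V; P = V·I = 3.026 × 0.3454 = 1.045 mW.

P ≈ 1.05 mW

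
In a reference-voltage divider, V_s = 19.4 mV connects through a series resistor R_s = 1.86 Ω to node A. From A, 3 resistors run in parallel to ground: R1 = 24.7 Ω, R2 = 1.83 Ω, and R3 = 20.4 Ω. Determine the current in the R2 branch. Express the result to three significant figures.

Parallel bank: R_p = 1/(1/24.7 + 1/1.83 + 1/20.4) = 1.572 Ω.
V_A = 19.4 × 1.572/3.432 = 8.887 mV.
Branch current I = V_A/R2 = 8.887/1.83 = 4.856 mA.

I ≈ 4.86 mA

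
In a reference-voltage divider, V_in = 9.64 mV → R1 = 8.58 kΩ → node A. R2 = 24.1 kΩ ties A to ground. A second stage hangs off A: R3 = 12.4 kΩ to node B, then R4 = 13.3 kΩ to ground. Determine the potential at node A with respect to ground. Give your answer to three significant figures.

Looking into the second stage from A: R3 + R4 = 25.70 kΩ appears in parallel with R2.
Effective lower resistance at A: R2 ‖ 25.70 = 12.44 kΩ.
V_A = 9.64 × 12.44/(8.58 + 12.44) = 5.705 mV.

V_A ≈ 5.70 mV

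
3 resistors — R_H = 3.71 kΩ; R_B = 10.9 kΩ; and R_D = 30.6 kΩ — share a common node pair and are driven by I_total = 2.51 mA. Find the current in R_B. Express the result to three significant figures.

I ≈ 0.585 mA

Total conductance ΣG = 1/3.71 + 1/10.9 + 1/30.6 = 0.3940 (units of 1/kΩ).
By the current-divider rule, I = I_total · G_k/ΣG = 2.51 × 0.2329 = 0.5845 mA.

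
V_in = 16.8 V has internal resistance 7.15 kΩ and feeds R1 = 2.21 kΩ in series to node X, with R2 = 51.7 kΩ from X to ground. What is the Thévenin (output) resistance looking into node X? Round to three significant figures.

R_th ≈ 7.93 kΩ

R1' = 7.15 + 2.21 = 9.360 kΩ (source resistance + R1).
With V_in suppressed (replaced by a short), R_th = R1' ‖ R2 = (9.360 × 51.7)/(9.360 + 51.7) = 7.925 kΩ.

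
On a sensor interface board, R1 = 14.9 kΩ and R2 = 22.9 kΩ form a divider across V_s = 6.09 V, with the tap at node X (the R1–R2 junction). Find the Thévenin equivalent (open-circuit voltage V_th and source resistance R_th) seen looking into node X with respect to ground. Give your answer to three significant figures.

V_th is the unloaded tap voltage: V_s · R2/(R1+R2) = 6.09 × 0.6058 = 3.689 V.
Zeroing V_s shorts the top of R1 to ground, so R_th = R1 ‖ R2 = 9.027 kΩ.

V_th ≈ 3.69 V, R_th ≈ 9.03 kΩ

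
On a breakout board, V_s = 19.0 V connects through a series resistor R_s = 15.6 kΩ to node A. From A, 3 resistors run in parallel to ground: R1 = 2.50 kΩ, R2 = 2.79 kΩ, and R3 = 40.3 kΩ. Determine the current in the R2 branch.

Parallel bank: R_p = 1/(1/2.50 + 1/2.79 + 1/40.3) = 1.277 kΩ.
Node voltage V_A = V_s · R_p/(R_s + R_p) = 19.0 × 0.07565 = 1.437 V.
I(R2) = V_A / R2 = 1.437/2.79 = 0.5152 mA.

I ≈ 0.515 mA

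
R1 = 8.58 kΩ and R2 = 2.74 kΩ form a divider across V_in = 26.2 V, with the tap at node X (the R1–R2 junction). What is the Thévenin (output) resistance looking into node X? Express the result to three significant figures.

Zeroing V_in shorts the top of R1 to ground, so R_th = R1 ‖ R2 = 2.077 kΩ.

R_th ≈ 2.08 kΩ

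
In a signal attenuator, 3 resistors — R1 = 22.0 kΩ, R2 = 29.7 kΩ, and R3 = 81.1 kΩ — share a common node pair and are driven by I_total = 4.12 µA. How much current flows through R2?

I ≈ 1.52 µA

Conductances: ΣG = 1/22.0 + 1/29.7 + 1/81.1 = 0.09146 (1/kΩ).
Current divider: I(R2) = I_total · G_k/ΣG = 4.12 × (0.03367/0.09146) = 4.12 × 0.3682 = 1.517 µA.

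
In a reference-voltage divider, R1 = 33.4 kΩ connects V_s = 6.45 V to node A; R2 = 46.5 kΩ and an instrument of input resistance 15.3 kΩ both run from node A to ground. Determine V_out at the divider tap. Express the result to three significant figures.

V_out ≈ 1.65 V

First combine the lower leg with the load: R2 ‖ R_L = 11.51 kΩ.
Then V_out = V_s · R2'/(R1 + R2') = 6.45 × 11.51/44.91 = 1.653 V.
(Unloaded it would be 3.75 V; the load pulls it down.)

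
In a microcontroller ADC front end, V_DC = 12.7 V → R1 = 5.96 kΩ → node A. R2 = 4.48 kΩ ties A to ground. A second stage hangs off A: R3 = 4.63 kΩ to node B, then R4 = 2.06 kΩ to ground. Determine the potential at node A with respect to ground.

Looking into the second stage from A: R3 + R4 = 6.690 kΩ appears in parallel with R2.
R2 ‖ (R3+R4) = 2.683 kΩ.
V_A = 12.7 × 2.683/(5.96 + 2.683) = 3.943 V.

V_A ≈ 3.94 V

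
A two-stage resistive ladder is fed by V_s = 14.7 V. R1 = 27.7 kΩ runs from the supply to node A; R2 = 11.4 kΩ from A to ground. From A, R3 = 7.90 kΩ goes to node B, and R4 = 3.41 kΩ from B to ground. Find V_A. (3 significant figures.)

The second stage (R3 + R4 = 11.31 kΩ) loads node A in parallel with R2.
R2 ‖ (R3+R4) = 5.677 kΩ.
First divider: V_A = V_s · 5.677/(27.7 + 5.677) = 2.500 V.

V_A ≈ 2.50 V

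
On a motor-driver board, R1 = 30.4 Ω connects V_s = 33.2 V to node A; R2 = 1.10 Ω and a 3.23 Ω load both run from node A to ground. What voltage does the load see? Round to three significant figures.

V_out ≈ 0.873 V

The load sits in parallel with R2, giving an effective lower resistance R2' = R2·R_L/(R2+R_L) = 0.8206 Ω.
Now apply the divider: V_out = 33.2 × 0.02628 = 0.8726 V.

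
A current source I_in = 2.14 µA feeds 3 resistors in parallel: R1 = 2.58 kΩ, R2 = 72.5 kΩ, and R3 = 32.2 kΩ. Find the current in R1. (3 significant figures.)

I ≈ 1.92 µA

Conductances: ΣG = 1/2.58 + 1/72.5 + 1/32.2 = 0.4324 (1/kΩ).
By the current-divider rule, I = I_in · G_k/ΣG = 2.14 × 0.8963 = 1.918 µA.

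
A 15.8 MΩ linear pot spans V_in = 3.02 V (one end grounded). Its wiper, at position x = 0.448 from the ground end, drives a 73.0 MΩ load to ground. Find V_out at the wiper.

V_out ≈ 1.28 V

The pot divides into 8.722 MΩ above the wiper and 7.078 MΩ below.
Lower segment in parallel with the load: 7.078 ‖ 73.0 = 6.453 MΩ.
Then V_out = V_in · 6.453/(8.722 + 6.453) = 1.284 V.
(Unloaded: V_out = x·V_in = 1.35 V.)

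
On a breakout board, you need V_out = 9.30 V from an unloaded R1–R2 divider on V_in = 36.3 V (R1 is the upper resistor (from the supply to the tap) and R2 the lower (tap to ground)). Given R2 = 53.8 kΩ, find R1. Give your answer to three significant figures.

R1 ≈ 156 kΩ

V_out/V_in = R2/(R1+R2) = 0.2562.
So R1 = R2 · (V_in/V_out − 1) = 53.8 × (36.3/9.30 − 1) = 53.8 × 2.903 = 156.2 kΩ.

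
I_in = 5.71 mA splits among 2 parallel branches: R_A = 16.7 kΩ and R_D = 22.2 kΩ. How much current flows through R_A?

With just two branches, the current splits inversely with resistance.
So I = 5.71 × 22.2/38.90 = 3.259 mA.

I ≈ 3.26 mA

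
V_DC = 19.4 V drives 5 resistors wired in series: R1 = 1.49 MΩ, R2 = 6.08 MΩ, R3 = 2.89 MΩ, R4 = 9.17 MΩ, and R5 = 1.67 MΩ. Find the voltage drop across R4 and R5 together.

V ≈ 9.87 V

Total series resistance ΣR = 1.49 + 6.08 + 2.89 + 9.17 + 1.67 = 21.30 MΩ.
R_{R4..R5} = 9.17 + 1.67 = 10.84 MΩ.
V = V_DC · R/ΣR = 19.4 × 0.5089 = 9.873 V.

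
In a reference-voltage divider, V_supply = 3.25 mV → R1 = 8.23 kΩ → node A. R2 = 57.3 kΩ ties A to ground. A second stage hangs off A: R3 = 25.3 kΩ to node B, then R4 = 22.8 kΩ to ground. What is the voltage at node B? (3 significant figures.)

V_B ≈ 1.17 mV

Node A sees R2 in parallel with the series input of stage 2, R3 + R4 = 48.10 kΩ.
Effective lower resistance at A: R2 ‖ 48.10 = 26.15 kΩ.
So V_A = 3.25 × 0.7606 = 2.472 mV.
Then the unloaded second divider: V_B = V_A × R4/(R3+R4) = 2.472 × 0.4740 = 1.172 mV.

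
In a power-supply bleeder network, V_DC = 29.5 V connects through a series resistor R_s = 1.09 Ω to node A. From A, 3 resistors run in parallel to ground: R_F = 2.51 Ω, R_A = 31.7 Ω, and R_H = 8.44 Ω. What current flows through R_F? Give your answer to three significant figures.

I ≈ 7.36 A

Combine the parallel branches: R_p = (1/2.51 + 1/31.7 + 1/8.44)⁻¹ = 1.823 Ω.
V_A by voltage divider: V_A = 29.5 × 1.823/(1.09 + 1.823) = 18.46 V.
I(R_F) = V_A / R_F = 18.46/2.51 = 7.356 A.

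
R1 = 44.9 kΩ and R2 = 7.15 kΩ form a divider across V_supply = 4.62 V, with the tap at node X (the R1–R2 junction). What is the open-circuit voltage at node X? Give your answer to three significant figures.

V_th ≈ 0.635 V

With X open, the divider is unloaded: V_th = 4.62 × 7.15/52.05 = 0.6346 V.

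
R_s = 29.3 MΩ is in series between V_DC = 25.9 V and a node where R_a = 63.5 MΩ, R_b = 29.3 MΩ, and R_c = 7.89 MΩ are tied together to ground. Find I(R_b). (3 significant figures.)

I ≈ 0.143 µA

Combine the parallel branches: R_p = (1/63.5 + 1/29.3 + 1/7.89)⁻¹ = 5.662 MΩ.
V_A = 25.9 × 5.662/34.96 = 4.194 V.
I(R_b) = V_A / R_b = 4.194/29.3 = 0.1432 µA.
(Equivalently: I_total = 0.7408 µA, then current-divider fraction G_k/ΣG = 0.1932.)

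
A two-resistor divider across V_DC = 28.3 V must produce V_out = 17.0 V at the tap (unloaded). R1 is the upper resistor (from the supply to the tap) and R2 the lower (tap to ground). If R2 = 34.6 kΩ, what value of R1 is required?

Required fraction k = V_out/V_DC = 0.6007.
Rearranging, R1 = R2·(1−k)/k = 34.6 × 0.6647 = 23.00 kΩ.

R1 ≈ 23.0 kΩ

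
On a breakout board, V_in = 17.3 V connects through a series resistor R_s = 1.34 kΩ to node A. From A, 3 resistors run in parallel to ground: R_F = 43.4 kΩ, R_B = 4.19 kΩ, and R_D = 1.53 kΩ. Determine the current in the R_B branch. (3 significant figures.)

Equivalent of the parallel group: R_p = 1.093 kΩ.
V_A by voltage divider: V_A = 17.3 × 1.093/(1.34 + 1.093) = 7.770 V.
Branch current I = V_A/R_B = 7.770/4.19 = 1.854 mA.
(Equivalently: I_total = 7.112 mA, then current-divider fraction G_k/ΣG = 0.2607.)

I ≈ 1.85 mA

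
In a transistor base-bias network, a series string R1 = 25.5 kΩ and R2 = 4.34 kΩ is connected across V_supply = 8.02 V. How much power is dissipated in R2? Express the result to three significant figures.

P ≈ 0.314 mW

The common current is I = 8.02/29.84 = 0.2688 mA.
P(R2) = I²·R2 = (0.2688)² × 4.34 = 0.3135 mW.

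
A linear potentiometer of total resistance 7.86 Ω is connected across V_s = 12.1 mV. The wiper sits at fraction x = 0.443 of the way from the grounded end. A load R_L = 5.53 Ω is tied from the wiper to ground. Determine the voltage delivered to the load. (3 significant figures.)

The pot divides into 4.378 Ω above the wiper and 3.482 Ω below.
R_L loads the lower segment: effective lower R = 2.137 Ω.
V_out = 12.1 × 2.137/(4.378 + 2.137) = 3.968 mV.

V_out ≈ 3.97 mV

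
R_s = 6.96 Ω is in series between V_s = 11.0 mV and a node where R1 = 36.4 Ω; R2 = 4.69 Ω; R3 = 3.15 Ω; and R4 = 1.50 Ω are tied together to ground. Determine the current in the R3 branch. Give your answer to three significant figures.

I ≈ 0.367 mA

Parallel bank: R_p = 1/(1/36.4 + 1/4.69 + 1/3.15 + 1/1.50) = 0.8164 Ω.
V_A by voltage divider: V_A = 11.0 × 0.8164/(6.96 + 0.8164) = 1.155 mV.
I(R3) = V_A / R3 = 1.155/3.15 = 0.3666 mA.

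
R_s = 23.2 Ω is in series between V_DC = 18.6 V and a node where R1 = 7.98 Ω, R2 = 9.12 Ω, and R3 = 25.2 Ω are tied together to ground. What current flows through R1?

Equivalent of the parallel group: R_p = 3.641 Ω.
V_A by voltage divider: V_A = 18.6 × 3.641/(23.2 + 3.641) = 2.523 V.
I(R1) = V_A / R1 = 2.523/7.98 = 0.3162 A.
(Check via current divider: I_total = 0.6930 A; share G_k/ΣG = 0.4563 → same result.)

I ≈ 0.316 A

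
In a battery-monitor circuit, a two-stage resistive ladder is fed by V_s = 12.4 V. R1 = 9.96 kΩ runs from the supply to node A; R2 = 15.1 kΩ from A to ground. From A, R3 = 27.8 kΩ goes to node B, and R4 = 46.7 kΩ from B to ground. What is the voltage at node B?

V_B ≈ 4.33 V

Node A sees R2 in parallel with the series input of stage 2, R3 + R4 = 74.50 kΩ.
R2 ‖ (R3+R4) = 12.56 kΩ.
So V_A = 12.4 × 0.5576 = 6.915 V.
Then the unloaded second divider: V_B = V_A × R4/(R3+R4) = 6.915 × 0.6268 = 4.334 V.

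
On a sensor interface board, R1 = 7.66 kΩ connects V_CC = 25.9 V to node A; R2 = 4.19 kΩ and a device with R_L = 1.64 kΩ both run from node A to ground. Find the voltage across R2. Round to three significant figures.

V_out ≈ 3.45 V

The load sits in parallel with R2, giving an effective lower resistance R2' = R2·R_L/(R2+R_L) = 1.179 kΩ.
Now apply the divider: V_out = 25.9 × 0.1334 = 3.454 V.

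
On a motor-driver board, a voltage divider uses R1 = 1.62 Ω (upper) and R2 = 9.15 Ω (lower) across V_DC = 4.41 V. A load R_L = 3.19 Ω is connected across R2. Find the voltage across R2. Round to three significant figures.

V_out ≈ 2.62 V

First combine the lower leg with the load: R2 ‖ R_L = 2.365 Ω.
Then V_out = V_DC · R2'/(R1 + R2') = 4.41 × 2.365/3.985 = 2.617 V.
(Unloaded it would be 3.75 V; the load pulls it down.)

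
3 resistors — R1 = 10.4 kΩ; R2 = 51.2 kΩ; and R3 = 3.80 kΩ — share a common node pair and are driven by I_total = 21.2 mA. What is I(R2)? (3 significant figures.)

Total conductance ΣG = 1/10.4 + 1/51.2 + 1/3.80 = 0.3788 (units of 1/kΩ).
R2 takes the fraction G_k/ΣG = 0.01953/0.3788 = 0.05155, so I = 21.2 × 0.05155 = 1.093 mA.

I ≈ 1.09 mA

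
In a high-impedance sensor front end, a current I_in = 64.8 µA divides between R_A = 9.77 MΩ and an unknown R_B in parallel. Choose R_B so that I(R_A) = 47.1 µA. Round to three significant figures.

R_B ≈ 26.0 MΩ

The fraction through R_A equals R_B/(R_A+R_B).
With f = 0.7269, R_B = R_A · f/(1−f) = 9.77 × 2.661 = 26.00 MΩ.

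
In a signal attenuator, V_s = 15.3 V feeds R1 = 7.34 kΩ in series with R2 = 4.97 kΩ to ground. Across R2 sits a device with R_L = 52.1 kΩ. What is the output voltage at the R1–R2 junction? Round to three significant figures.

V_out ≈ 5.84 V

The load sits in parallel with R2, giving an effective lower resistance R2' = R2·R_L/(R2+R_L) = 4.537 kΩ.
Then V_out = V_s · R2'/(R1 + R2') = 15.3 × 4.537/11.88 = 5.845 V.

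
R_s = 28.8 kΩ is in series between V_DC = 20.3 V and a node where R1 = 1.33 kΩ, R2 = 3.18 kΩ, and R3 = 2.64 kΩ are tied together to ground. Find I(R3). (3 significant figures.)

Parallel bank: R_p = 1/(1/1.33 + 1/3.18 + 1/2.64) = 0.6920 kΩ.
Node voltage V_A = V_DC · R_p/(R_s + R_p) = 20.3 × 0.02346 = 0.4763 V.
I(R3) = V_A / R3 = 0.4763/2.64 = 0.1804 mA.

I ≈ 0.180 mA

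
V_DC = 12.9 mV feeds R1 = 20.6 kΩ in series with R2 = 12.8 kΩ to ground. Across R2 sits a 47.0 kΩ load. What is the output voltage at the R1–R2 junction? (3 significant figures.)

V_out ≈ 4.23 mV

First combine the lower leg with the load: R2 ‖ R_L = 10.06 kΩ.
Now apply the divider: V_out = 12.9 × 0.3281 = 4.233 mV.
(Unloaded it would be 4.94 mV; the load pulls it down.)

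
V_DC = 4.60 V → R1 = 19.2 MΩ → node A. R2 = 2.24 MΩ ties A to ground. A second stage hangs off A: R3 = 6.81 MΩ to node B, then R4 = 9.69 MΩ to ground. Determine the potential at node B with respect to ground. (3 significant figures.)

Node A sees R2 in parallel with the series input of stage 2, R3 + R4 = 16.50 MΩ.
Effective lower resistance at A: R2 ‖ 16.50 = 1.972 MΩ.
V_A = 4.60 × 1.972/(19.2 + 1.972) = 0.4285 V.
Then the unloaded second divider: V_B = V_A × R4/(R3+R4) = 0.4285 × 0.5873 = 0.2516 V.

V_B ≈ 0.252 V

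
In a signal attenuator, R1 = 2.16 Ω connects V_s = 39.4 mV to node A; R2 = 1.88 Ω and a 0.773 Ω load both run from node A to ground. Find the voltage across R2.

V_out ≈ 7.97 mV

R2 ‖ R_L = (1.88 × 0.773)/(1.88 + 0.773) = 0.5478 Ω.
Then V_out = V_s · R2'/(R1 + R2') = 39.4 × 0.5478/2.708 = 7.970 mV.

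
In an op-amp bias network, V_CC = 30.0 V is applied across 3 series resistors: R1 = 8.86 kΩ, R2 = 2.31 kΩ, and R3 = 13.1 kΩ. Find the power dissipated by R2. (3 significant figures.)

The common current is I = 30.0/24.27 = 1.236 mA.
P(R2) = I²·R2 = (1.236)² × 2.31 = 3.530 mW.

P ≈ 3.53 mW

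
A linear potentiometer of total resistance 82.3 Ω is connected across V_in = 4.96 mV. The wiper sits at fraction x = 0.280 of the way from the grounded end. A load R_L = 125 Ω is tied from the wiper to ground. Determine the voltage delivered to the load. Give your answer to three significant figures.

Lower segment x·R_p = 23.04 Ω; upper segment (1−x)·R_p = 59.26 Ω.
Lower segment in parallel with the load: 23.04 ‖ 125 = 19.46 Ω.
Loaded-divider output: V_out = 4.96 × 0.2472 = 1.226 mV.

V_out ≈ 1.23 mV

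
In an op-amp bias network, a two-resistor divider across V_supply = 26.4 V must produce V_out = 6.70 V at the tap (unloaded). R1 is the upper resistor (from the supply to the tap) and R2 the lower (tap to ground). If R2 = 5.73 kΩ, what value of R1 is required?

V_out/V_supply = R2/(R1+R2) = 0.2538.
So R1 = R2 · (V_supply/V_out − 1) = 5.73 × (26.4/6.70 − 1) = 5.73 × 2.940 = 16.85 kΩ.

R1 ≈ 16.8 kΩ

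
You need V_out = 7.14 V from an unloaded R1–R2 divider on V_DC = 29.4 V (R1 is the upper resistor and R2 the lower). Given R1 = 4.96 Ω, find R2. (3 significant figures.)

The divider ratio is R2/(R1+R2) = 7.14/29.4 = 0.2429.
Rearranging, R2 = R1·k/(1−k) = 4.96 × 0.3208 = 1.591 Ω.

R2 ≈ 1.59 Ω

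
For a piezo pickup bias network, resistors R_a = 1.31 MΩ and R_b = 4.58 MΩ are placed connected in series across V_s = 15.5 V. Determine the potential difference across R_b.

V ≈ 12.1 V

Series total: ΣR = 1.31 + 4.58 = 5.890 MΩ.
Voltage divider: V = V_s · (4.580 / 5.890) = 15.5 × 0.7776 = 12.05 V.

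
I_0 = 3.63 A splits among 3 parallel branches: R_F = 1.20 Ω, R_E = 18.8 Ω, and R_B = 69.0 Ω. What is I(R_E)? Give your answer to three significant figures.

ΣG = 1/1.20 + 1/18.8 + 1/69.0 = 0.9010.
R_E takes the fraction G_k/ΣG = 0.05319/0.9010 = 0.05903, so I = 3.63 × 0.05903 = 0.2143 A.

I ≈ 0.214 A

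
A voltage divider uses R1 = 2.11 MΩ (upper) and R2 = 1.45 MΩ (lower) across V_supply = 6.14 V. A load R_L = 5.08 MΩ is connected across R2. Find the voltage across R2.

R2 ‖ R_L = (1.45 × 5.08)/(1.45 + 5.08) = 1.128 MΩ.
Now apply the divider: V_out = 6.14 × 0.3484 = 2.139 V.
(Unloaded it would be 2.50 V; the load pulls it down.)

V_out ≈ 2.14 V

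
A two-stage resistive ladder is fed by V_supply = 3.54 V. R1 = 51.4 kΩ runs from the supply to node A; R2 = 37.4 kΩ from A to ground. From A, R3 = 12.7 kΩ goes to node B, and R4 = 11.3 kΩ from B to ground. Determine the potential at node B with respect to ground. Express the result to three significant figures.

Looking into the second stage from A: R3 + R4 = 24.00 kΩ appears in parallel with R2.
Effective lower resistance at A: R2 ‖ 24.00 = 14.62 kΩ.
So V_A = 3.54 × 0.2214 = 0.7839 V.
V_B = V_A × 0.4708 = 0.3691 V.

V_B ≈ 0.369 V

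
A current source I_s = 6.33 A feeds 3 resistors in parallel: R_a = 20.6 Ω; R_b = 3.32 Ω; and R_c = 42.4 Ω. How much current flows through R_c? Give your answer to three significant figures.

ΣG = 1/20.6 + 1/3.32 + 1/42.4 = 0.3733.
By the current-divider rule, I = I_s · G_k/ΣG = 6.33 × 0.06317 = 0.3999 A.

I ≈ 0.400 A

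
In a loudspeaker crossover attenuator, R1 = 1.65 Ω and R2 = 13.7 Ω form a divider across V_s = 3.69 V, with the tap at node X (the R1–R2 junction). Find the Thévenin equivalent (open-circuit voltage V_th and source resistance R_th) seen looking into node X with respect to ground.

V_th is the unloaded tap voltage: V_s · R2/(R1+R2) = 3.69 × 0.8925 = 3.293 V.
With V_s suppressed (replaced by a short), R_th = R1 ‖ R2 = (1.650 × 13.7)/(1.650 + 13.7) = 1.473 Ω.

V_th ≈ 3.29 V, R_th ≈ 1.47 Ω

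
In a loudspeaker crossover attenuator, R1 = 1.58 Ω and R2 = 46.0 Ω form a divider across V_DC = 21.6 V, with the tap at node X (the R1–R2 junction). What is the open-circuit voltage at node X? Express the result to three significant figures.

V_th is the unloaded tap voltage: V_DC · R2/(R1+R2) = 21.6 × 0.9668 = 20.88 V.

V_th ≈ 20.9 V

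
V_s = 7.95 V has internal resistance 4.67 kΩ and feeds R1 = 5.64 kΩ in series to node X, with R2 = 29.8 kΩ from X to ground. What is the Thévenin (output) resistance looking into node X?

R1' = 4.67 + 5.64 = 10.31 kΩ (source resistance + R1).
With V_s suppressed (replaced by a short), R_th = R1' ‖ R2 = (10.31 × 29.8)/(10.31 + 29.8) = 7.660 kΩ.

R_th ≈ 7.66 kΩ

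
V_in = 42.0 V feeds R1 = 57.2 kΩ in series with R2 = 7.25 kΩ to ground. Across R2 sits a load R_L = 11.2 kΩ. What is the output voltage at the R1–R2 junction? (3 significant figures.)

V_out ≈ 3.00 V

R2 ‖ R_L = (7.25 × 11.2)/(7.25 + 11.2) = 4.401 kΩ.
Then V_out = V_in · R2'/(R1 + R2') = 42.0 × 4.401/61.60 = 3.001 V.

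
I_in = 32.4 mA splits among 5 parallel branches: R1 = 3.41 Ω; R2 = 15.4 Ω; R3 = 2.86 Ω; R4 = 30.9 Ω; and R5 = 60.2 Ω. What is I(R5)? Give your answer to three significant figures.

I ≈ 0.711 mA

ΣG = 1/3.41 + 1/15.4 + 1/2.86 + 1/30.9 + 1/60.2 = 0.7568.
Current divider: I(R5) = I_in · G_k/ΣG = 32.4 × (0.01661/0.7568) = 32.4 × 0.02195 = 0.7111 mA.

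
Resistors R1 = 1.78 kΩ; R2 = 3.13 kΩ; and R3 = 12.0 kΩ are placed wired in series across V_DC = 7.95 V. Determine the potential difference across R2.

ΣR = 1.78 + 3.13 + 12.0 = 16.91 kΩ.
Voltage divider: V = V_DC · (3.130 / 16.91) = 7.95 × 0.1851 = 1.472 V.

V ≈ 1.47 V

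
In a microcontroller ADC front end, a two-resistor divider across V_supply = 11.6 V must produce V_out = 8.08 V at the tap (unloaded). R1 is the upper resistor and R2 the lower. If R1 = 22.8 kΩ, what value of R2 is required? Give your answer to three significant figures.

The divider ratio is R2/(R1+R2) = 8.08/11.6 = 0.6966.
Rearranging, R2 = R1·k/(1−k) = 22.8 × 2.295 = 52.34 kΩ.

R2 ≈ 52.3 kΩ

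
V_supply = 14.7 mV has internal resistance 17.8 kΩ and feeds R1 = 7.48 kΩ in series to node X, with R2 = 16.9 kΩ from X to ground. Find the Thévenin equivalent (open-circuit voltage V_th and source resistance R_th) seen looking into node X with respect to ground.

V_th ≈ 5.89 mV, R_th ≈ 10.1 kΩ

R1' = 17.8 + 7.48 = 25.28 kΩ (source resistance + R1).
V_th is the unloaded tap voltage: V_supply · R2/(R1'+R2) = 14.7 × 0.4007 = 5.890 mV.
Looking into X with the source shorted: R_th = R1'·R2/(R1'+R2) = 25.28 × 16.9/42.18 = 10.13 kΩ.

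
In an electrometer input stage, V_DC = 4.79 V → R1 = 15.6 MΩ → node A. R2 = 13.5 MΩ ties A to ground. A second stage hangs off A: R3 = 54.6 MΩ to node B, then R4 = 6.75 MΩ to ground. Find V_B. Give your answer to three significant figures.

V_B ≈ 0.219 V

The second stage (R3 + R4 = 61.35 MΩ) loads node A in parallel with R2.
R2 ‖ (R3+R4) = 11.07 MΩ.
V_A = 4.79 × 11.07/(15.6 + 11.07) = 1.988 V.
Stage 2 is unloaded, so V_B = V_A · R4/(R3+R4) = 1.988 × 6.75/61.35 = 0.2187 V.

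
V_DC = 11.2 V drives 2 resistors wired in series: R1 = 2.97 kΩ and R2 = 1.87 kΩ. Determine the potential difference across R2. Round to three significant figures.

V ≈ 4.33 V

Series total: ΣR = 2.97 + 1.87 = 4.840 kΩ.
Voltage divider: V = V_DC · (1.870 / 4.840) = 11.2 × 0.3864 = 4.327 V.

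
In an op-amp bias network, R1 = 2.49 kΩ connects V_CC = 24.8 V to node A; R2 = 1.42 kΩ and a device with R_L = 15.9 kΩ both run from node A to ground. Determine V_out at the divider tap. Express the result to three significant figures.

V_out ≈ 8.52 V

R2 ‖ R_L = (1.42 × 15.9)/(1.42 + 15.9) = 1.304 kΩ.
Voltage divider with the loaded lower leg: V_out = 24.8 × 1.304/(2.49 + 1.304) = 24.8 × 0.3436 = 8.522 V.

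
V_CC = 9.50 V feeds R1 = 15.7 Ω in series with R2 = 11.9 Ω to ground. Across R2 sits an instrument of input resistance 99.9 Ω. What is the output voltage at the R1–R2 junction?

The load sits in parallel with R2, giving an effective lower resistance R2' = R2·R_L/(R2+R_L) = 10.63 Ω.
Then V_out = V_CC · R2'/(R1 + R2') = 9.50 × 10.63/26.33 = 3.836 V.

V_out ≈ 3.84 V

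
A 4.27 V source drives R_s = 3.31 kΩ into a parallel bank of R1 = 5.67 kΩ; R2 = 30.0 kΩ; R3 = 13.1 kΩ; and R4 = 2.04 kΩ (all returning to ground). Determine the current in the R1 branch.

I ≈ 0.211 mA

Equivalent of the parallel group: R_p = 1.288 kΩ.
V_A = 4.27 × 1.288/4.598 = 1.196 V.
Branch current I = V_A/R1 = 1.196/5.67 = 0.2110 mA.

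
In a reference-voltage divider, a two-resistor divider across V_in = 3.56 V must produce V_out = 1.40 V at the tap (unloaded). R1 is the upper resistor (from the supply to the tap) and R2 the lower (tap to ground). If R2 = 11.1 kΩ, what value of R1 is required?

R1 ≈ 17.1 kΩ

The divider ratio is R2/(R1+R2) = 1.40/3.56 = 0.3933.
Rearranging, R1 = R2·(1−k)/k = 11.1 × 1.543 = 17.13 kΩ.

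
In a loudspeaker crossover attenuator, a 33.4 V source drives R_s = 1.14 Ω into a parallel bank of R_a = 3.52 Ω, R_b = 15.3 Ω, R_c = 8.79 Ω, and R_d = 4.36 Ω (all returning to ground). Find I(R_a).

I ≈ 5.30 A

Parallel bank: R_p = 1/(1/3.52 + 1/15.3 + 1/8.79 + 1/4.36) = 1.444 Ω.
V_A by voltage divider: V_A = 33.4 × 1.444/(1.14 + 1.444) = 18.66 V.
I(R_a) = V_A / R_a = 18.66/3.52 = 5.302 A.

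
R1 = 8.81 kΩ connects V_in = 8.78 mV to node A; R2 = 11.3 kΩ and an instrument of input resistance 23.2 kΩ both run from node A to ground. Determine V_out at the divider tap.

The load sits in parallel with R2, giving an effective lower resistance R2' = R2·R_L/(R2+R_L) = 7.599 kΩ.
Now apply the divider: V_out = 8.78 × 0.4631 = 4.066 mV.

V_out ≈ 4.07 mV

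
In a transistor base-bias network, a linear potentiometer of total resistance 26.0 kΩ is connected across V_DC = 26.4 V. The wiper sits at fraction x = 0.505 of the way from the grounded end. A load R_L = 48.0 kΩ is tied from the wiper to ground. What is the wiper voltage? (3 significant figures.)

V_out ≈ 11.7 V

Lower segment x·R_p = 13.13 kΩ; upper segment (1−x)·R_p = 12.87 kΩ.
Lower segment in parallel with the load: 13.13 ‖ 48.0 = 10.31 kΩ.
V_out = 26.4 × 10.31/(12.87 + 10.31) = 11.74 V.
(Unloaded: V_out = x·V_DC = 13.3 V.)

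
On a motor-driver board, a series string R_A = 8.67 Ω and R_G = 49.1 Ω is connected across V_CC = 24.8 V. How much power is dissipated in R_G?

Series current I = V_CC/ΣR = 24.8/57.77 = 0.4293 A.
P = I²R = 0.1843 × 49.1 = 9.049 W.

P ≈ 9.05 W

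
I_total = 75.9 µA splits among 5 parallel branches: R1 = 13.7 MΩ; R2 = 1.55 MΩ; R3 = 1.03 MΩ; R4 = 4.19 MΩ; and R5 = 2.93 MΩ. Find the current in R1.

Conductances: ΣG = 1/13.7 + 1/1.55 + 1/1.03 + 1/4.19 + 1/2.93 = 2.269 (1/MΩ).
R1 takes the fraction G_k/ΣG = 0.07299/2.269 = 0.03217, so I = 75.9 × 0.03217 = 2.442 µA.

I ≈ 2.44 µA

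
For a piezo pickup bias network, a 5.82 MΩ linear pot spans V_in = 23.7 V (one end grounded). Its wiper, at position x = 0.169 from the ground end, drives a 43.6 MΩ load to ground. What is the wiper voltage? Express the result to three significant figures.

Lower segment x·R_p = 0.9836 MΩ; upper segment (1−x)·R_p = 4.836 MΩ.
(x·R_p) ‖ R_L = 0.9619 MΩ.
V_out = 23.7 × 0.9619/(4.836 + 0.9619) = 3.932 V.

V_out ≈ 3.93 V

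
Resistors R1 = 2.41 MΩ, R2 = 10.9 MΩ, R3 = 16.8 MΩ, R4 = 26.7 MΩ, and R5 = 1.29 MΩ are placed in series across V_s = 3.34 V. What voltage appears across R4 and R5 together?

V ≈ 1.61 V

Series total: ΣR = 2.41 + 10.9 + 16.8 + 26.7 + 1.29 = 58.10 MΩ.
R_{R4..R5} = 26.7 + 1.29 = 27.99 MΩ.
By the voltage-divider rule, V = 3.34 × 27.99/58.10 = 1.609 V.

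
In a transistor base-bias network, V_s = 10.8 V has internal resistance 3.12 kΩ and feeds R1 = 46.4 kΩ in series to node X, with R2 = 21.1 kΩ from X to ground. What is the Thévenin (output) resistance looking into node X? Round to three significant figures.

R_th ≈ 14.8 kΩ

R1' = 3.12 + 46.4 = 49.52 kΩ (source resistance + R1).
Zeroing V_s shorts the top of R1' to ground, so R_th = R1' ‖ R2 = 14.80 kΩ.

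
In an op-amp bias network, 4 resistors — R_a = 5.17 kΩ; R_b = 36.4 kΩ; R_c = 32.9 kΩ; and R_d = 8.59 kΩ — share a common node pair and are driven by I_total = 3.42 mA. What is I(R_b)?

Conductances: ΣG = 1/5.17 + 1/36.4 + 1/32.9 + 1/8.59 = 0.3677 (1/kΩ).
By the current-divider rule, I = I_total · G_k/ΣG = 3.42 × 0.07471 = 0.2555 mA.

I ≈ 0.256 mA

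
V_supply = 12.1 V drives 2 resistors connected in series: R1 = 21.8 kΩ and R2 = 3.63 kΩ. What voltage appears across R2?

Series total: ΣR = 21.8 + 3.63 = 25.43 kΩ.
By the voltage-divider rule, V = 12.1 × 3.630/25.43 = 1.727 V.

V ≈ 1.73 V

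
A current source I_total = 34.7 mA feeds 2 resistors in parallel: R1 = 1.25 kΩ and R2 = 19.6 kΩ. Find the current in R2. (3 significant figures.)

I ≈ 2.08 mA

For two parallel branches, I_k = I_total · (other R)/(sum of R).
So I = 34.7 × 1.25/20.85 = 2.080 mA.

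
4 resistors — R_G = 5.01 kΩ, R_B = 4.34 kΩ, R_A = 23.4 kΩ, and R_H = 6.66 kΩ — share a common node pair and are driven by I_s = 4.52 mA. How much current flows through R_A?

ΣG = 1/5.01 + 1/4.34 + 1/23.4 + 1/6.66 = 0.6229.
By the current-divider rule, I = I_s · G_k/ΣG = 4.52 × 0.06861 = 0.3101 mA.

I ≈ 0.310 mA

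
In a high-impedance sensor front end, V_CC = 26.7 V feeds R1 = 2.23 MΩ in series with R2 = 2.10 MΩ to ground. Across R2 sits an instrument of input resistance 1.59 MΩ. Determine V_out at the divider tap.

V_out ≈ 7.71 V

First combine the lower leg with the load: R2 ‖ R_L = 0.9049 MΩ.
Then V_out = V_CC · R2'/(R1 + R2') = 26.7 × 0.9049/3.135 = 7.707 V.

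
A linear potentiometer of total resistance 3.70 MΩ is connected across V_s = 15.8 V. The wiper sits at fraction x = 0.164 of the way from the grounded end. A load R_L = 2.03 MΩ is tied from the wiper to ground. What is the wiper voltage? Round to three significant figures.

V_out ≈ 2.07 V

Lower segment x·R_p = 0.6068 MΩ; upper segment (1−x)·R_p = 3.093 MΩ.
(x·R_p) ‖ R_L = 0.4672 MΩ.
Then V_out = V_s · 0.4672/(3.093 + 0.4672) = 2.073 V.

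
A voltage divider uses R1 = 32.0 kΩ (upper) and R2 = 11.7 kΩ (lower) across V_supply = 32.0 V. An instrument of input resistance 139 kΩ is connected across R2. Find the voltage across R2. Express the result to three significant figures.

R2 ‖ R_L = (11.7 × 139)/(11.7 + 139) = 10.79 kΩ.
Now apply the divider: V_out = 32.0 × 0.2522 = 8.070 V.

V_out ≈ 8.07 V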